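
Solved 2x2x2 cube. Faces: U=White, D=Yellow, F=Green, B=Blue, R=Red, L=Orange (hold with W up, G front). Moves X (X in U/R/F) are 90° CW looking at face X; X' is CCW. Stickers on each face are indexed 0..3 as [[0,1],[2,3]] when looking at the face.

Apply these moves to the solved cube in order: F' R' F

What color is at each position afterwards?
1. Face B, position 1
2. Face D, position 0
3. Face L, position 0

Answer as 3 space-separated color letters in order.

After move 1 (F'): F=GGGG U=WWRR R=YRYR D=OOYY L=OWOW
After move 2 (R'): R=RRYY U=WBRB F=GWGR D=OGYG B=YBOB
After move 3 (F): F=GGRW U=WBWW R=RRBY D=YRYG L=OOOG
Query 1: B[1] = B
Query 2: D[0] = Y
Query 3: L[0] = O

Answer: B Y O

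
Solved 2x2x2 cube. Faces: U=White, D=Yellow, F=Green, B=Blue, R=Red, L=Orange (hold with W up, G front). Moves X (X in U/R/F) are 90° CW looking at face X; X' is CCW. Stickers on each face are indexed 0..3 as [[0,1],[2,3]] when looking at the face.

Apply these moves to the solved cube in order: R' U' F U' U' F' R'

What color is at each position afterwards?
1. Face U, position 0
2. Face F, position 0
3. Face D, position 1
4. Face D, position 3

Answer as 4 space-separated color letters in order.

After move 1 (R'): R=RRRR U=WBWB F=GWGW D=YGYG B=YBYB
After move 2 (U'): U=BBWW F=OOGW R=GWRR B=RRYB L=YBOO
After move 3 (F): F=GOWO U=BBOB R=WWWR D=RGYG L=YYOG
After move 4 (U'): U=BBBO F=YYWO R=GOWR B=WWYB L=RROG
After move 5 (U'): U=BOBB F=RRWO R=YYWR B=GOYB L=WWOG
After move 6 (F'): F=RORW U=BOYW R=GYRR D=WGYG L=WBOB
After move 7 (R'): R=YRGR U=BYYG F=RORW D=WOYW B=GOGB
Query 1: U[0] = B
Query 2: F[0] = R
Query 3: D[1] = O
Query 4: D[3] = W

Answer: B R O W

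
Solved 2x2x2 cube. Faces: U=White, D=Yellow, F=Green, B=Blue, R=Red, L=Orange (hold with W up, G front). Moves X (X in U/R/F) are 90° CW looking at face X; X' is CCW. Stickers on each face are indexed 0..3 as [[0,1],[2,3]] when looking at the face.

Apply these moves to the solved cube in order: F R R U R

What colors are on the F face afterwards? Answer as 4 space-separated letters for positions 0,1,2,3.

Answer: R W G O

Derivation:
After move 1 (F): F=GGGG U=WWOO R=WRWR D=RRYY L=OYOY
After move 2 (R): R=WWRR U=WGOG F=GRGY D=RBYB B=OBWB
After move 3 (R): R=RWRW U=WROY F=GBGB D=RWYO B=GBGB
After move 4 (U): U=OWYR F=RWGB R=GBRW B=OYGB L=GBOY
After move 5 (R): R=RGWB U=OWYB F=RWGO D=RGYO B=RYWB
Query: F face = RWGO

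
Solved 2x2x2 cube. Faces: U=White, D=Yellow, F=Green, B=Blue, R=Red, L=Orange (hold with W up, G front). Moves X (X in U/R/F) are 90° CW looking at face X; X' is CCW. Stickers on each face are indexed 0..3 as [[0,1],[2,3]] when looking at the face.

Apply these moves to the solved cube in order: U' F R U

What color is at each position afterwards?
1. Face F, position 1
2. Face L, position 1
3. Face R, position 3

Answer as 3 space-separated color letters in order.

Answer: W G G

Derivation:
After move 1 (U'): U=WWWW F=OOGG R=GGRR B=RRBB L=BBOO
After move 2 (F): F=GOGO U=WWOB R=WGWR D=RGYY L=BYOY
After move 3 (R): R=WWRG U=WOOO F=GGGY D=RBYR B=BRWB
After move 4 (U): U=OWOO F=WWGY R=BRRG B=BYWB L=GGOY
Query 1: F[1] = W
Query 2: L[1] = G
Query 3: R[3] = G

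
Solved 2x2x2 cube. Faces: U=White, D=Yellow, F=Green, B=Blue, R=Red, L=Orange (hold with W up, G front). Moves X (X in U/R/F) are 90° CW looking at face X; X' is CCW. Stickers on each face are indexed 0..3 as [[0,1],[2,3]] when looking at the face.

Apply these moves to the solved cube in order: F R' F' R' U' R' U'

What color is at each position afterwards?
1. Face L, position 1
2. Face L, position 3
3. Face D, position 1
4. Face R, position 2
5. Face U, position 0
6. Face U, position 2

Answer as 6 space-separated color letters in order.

After move 1 (F): F=GGGG U=WWOO R=WRWR D=RRYY L=OYOY
After move 2 (R'): R=RRWW U=WBOB F=GWGO D=RGYG B=YBRB
After move 3 (F'): F=WOGG U=WBRW R=GRRW D=YYYG L=OBOO
After move 4 (R'): R=RWGR U=WRRY F=WBGW D=YOYG B=GBYB
After move 5 (U'): U=RYWR F=OBGW R=WBGR B=RWYB L=GBOO
After move 6 (R'): R=BRWG U=RYWR F=OYGR D=YBYW B=GWOB
After move 7 (U'): U=YRRW F=GBGR R=OYWG B=BROB L=GWOO
Query 1: L[1] = W
Query 2: L[3] = O
Query 3: D[1] = B
Query 4: R[2] = W
Query 5: U[0] = Y
Query 6: U[2] = R

Answer: W O B W Y R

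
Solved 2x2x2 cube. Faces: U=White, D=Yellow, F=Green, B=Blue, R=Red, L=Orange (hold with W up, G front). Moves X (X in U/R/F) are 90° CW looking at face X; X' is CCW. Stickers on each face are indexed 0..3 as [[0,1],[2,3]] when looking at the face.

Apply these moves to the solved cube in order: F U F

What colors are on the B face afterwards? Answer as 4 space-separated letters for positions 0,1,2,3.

Answer: O Y B B

Derivation:
After move 1 (F): F=GGGG U=WWOO R=WRWR D=RRYY L=OYOY
After move 2 (U): U=OWOW F=WRGG R=BBWR B=OYBB L=GGOY
After move 3 (F): F=GWGR U=OWYG R=OBWR D=WBYY L=GROR
Query: B face = OYBB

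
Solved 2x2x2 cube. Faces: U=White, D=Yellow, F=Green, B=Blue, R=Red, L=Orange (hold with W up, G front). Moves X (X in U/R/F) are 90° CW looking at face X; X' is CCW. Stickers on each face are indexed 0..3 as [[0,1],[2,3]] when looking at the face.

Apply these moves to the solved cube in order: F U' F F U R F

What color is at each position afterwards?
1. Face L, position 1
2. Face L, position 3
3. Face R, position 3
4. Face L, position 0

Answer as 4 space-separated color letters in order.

Answer: O B R G

Derivation:
After move 1 (F): F=GGGG U=WWOO R=WRWR D=RRYY L=OYOY
After move 2 (U'): U=WOWO F=OYGG R=GGWR B=WRBB L=BBOY
After move 3 (F): F=GOGY U=WOYB R=WGOR D=WGYY L=BROR
After move 4 (F): F=GGYO U=WORR R=YGBR D=OWYY L=BWOG
After move 5 (U): U=RWRO F=YGYO R=WRBR B=BWBB L=GGOG
After move 6 (R): R=BWRR U=RGRO F=YWYY D=OBYB B=OWWB
After move 7 (F): F=YYYW U=RGGG R=RWOR D=RBYB L=GOOB
Query 1: L[1] = O
Query 2: L[3] = B
Query 3: R[3] = R
Query 4: L[0] = G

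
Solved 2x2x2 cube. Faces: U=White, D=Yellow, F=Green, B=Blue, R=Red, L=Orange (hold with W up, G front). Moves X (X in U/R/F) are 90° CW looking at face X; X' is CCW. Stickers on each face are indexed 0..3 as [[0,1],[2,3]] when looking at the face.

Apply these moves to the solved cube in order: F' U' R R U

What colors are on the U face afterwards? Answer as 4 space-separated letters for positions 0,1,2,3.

After move 1 (F'): F=GGGG U=WWRR R=YRYR D=OOYY L=OWOW
After move 2 (U'): U=WRWR F=OWGG R=GGYR B=YRBB L=BBOW
After move 3 (R): R=YGRG U=WWWG F=OOGY D=OBYY B=RRRB
After move 4 (R): R=RYGG U=WOWY F=OBGY D=ORYR B=GRWB
After move 5 (U): U=WWYO F=RYGY R=GRGG B=BBWB L=OBOW
Query: U face = WWYO

Answer: W W Y O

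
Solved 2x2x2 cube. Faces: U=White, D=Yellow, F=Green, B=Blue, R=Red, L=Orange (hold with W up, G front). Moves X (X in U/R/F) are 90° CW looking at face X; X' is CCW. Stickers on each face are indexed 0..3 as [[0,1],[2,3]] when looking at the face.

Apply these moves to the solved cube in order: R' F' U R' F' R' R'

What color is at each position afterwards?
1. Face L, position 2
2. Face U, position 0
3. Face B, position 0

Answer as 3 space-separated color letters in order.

After move 1 (R'): R=RRRR U=WBWB F=GWGW D=YGYG B=YBYB
After move 2 (F'): F=WWGG U=WBRR R=GRYR D=OOYG L=OBOW
After move 3 (U): U=RWRB F=GRGG R=YBYR B=OBYB L=WWOW
After move 4 (R'): R=BRYY U=RYRO F=GWGB D=ORYG B=GBOB
After move 5 (F'): F=WBGG U=RYBY R=RROY D=WWYG L=WOOR
After move 6 (R'): R=RYRO U=ROBG F=WYGY D=WBYG B=GBWB
After move 7 (R'): R=YORR U=RWBG F=WOGG D=WYYY B=GBBB
Query 1: L[2] = O
Query 2: U[0] = R
Query 3: B[0] = G

Answer: O R G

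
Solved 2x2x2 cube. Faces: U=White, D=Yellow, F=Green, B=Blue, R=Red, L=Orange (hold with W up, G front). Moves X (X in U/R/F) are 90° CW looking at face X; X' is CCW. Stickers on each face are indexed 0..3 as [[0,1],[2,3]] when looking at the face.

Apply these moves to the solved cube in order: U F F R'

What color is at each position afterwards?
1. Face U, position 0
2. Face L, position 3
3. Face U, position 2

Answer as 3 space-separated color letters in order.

After move 1 (U): U=WWWW F=RRGG R=BBRR B=OOBB L=GGOO
After move 2 (F): F=GRGR U=WWOG R=WBWR D=RBYY L=GYOY
After move 3 (F): F=GGRR U=WWYY R=OBGR D=WWYY L=GROB
After move 4 (R'): R=BROG U=WBYO F=GWRY D=WGYR B=YOWB
Query 1: U[0] = W
Query 2: L[3] = B
Query 3: U[2] = Y

Answer: W B Y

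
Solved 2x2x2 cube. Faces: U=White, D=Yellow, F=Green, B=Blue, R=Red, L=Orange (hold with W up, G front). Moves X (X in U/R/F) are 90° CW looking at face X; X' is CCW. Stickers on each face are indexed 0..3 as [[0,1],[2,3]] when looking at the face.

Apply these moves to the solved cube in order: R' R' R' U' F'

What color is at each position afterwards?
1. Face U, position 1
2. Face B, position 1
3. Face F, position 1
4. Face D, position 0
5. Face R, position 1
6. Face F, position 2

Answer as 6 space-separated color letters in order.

After move 1 (R'): R=RRRR U=WBWB F=GWGW D=YGYG B=YBYB
After move 2 (R'): R=RRRR U=WYWY F=GBGB D=YWYW B=GBGB
After move 3 (R'): R=RRRR U=WGWG F=GYGY D=YBYB B=WBWB
After move 4 (U'): U=GGWW F=OOGY R=GYRR B=RRWB L=WBOO
After move 5 (F'): F=OYOG U=GGGR R=BYYR D=BOYB L=WWOW
Query 1: U[1] = G
Query 2: B[1] = R
Query 3: F[1] = Y
Query 4: D[0] = B
Query 5: R[1] = Y
Query 6: F[2] = O

Answer: G R Y B Y O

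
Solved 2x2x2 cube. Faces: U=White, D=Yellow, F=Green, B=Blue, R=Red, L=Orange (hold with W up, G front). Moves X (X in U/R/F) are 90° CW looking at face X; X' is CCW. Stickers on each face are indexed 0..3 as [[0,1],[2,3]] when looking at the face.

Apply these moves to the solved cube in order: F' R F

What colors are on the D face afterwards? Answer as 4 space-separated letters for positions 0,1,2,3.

Answer: R Y Y B

Derivation:
After move 1 (F'): F=GGGG U=WWRR R=YRYR D=OOYY L=OWOW
After move 2 (R): R=YYRR U=WGRG F=GOGY D=OBYB B=RBWB
After move 3 (F): F=GGYO U=WGWW R=RYGR D=RYYB L=OOOB
Query: D face = RYYB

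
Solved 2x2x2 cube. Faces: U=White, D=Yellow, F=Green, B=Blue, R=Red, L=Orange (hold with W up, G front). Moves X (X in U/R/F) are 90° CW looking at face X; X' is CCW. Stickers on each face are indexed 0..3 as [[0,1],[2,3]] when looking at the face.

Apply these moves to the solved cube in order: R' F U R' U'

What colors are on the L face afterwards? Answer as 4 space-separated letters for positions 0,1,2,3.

After move 1 (R'): R=RRRR U=WBWB F=GWGW D=YGYG B=YBYB
After move 2 (F): F=GGWW U=WBOO R=WRBR D=RRYG L=OYOG
After move 3 (U): U=OWOB F=WRWW R=YBBR B=OYYB L=GGOG
After move 4 (R'): R=BRYB U=OYOO F=WWWB D=RRYW B=GYRB
After move 5 (U'): U=YOOO F=GGWB R=WWYB B=BRRB L=GYOG
Query: L face = GYOG

Answer: G Y O G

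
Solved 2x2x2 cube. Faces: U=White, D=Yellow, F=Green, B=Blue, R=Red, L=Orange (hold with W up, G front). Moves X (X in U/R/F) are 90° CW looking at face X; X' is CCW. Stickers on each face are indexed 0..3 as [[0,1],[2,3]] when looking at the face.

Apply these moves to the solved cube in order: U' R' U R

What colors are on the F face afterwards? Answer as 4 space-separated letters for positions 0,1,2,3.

After move 1 (U'): U=WWWW F=OOGG R=GGRR B=RRBB L=BBOO
After move 2 (R'): R=GRGR U=WBWR F=OWGW D=YOYG B=YRYB
After move 3 (U): U=WWRB F=GRGW R=YRGR B=BBYB L=OWOO
After move 4 (R): R=GYRR U=WRRW F=GOGG D=YYYB B=BBWB
Query: F face = GOGG

Answer: G O G G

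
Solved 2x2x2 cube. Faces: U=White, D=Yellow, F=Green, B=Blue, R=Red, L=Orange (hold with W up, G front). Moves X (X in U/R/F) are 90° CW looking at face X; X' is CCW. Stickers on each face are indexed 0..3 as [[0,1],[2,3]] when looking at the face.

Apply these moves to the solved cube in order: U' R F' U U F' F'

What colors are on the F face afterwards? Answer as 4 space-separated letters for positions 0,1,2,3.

Answer: G O R W

Derivation:
After move 1 (U'): U=WWWW F=OOGG R=GGRR B=RRBB L=BBOO
After move 2 (R): R=RGRG U=WOWG F=OYGY D=YBYR B=WRWB
After move 3 (F'): F=YYOG U=WORR R=BGYG D=BOYR L=BGOW
After move 4 (U): U=RWRO F=BGOG R=WRYG B=BGWB L=YYOW
After move 5 (U): U=RROW F=WROG R=BGYG B=YYWB L=BGOW
After move 6 (F'): F=RGWO U=RRBY R=OGBG D=GWYR L=BWOO
After move 7 (F'): F=GORW U=RROB R=WGGG D=WOYR L=BYOB
Query: F face = GORW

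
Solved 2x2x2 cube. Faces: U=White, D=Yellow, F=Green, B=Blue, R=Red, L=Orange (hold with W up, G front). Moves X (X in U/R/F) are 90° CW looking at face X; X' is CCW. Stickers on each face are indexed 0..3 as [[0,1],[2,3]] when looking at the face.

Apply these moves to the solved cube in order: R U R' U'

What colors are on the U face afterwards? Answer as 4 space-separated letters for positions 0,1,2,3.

After move 1 (R): R=RRRR U=WGWG F=GYGY D=YBYB B=WBWB
After move 2 (U): U=WWGG F=RRGY R=WBRR B=OOWB L=GYOO
After move 3 (R'): R=BRWR U=WWGO F=RWGG D=YRYY B=BOBB
After move 4 (U'): U=WOWG F=GYGG R=RWWR B=BRBB L=BOOO
Query: U face = WOWG

Answer: W O W G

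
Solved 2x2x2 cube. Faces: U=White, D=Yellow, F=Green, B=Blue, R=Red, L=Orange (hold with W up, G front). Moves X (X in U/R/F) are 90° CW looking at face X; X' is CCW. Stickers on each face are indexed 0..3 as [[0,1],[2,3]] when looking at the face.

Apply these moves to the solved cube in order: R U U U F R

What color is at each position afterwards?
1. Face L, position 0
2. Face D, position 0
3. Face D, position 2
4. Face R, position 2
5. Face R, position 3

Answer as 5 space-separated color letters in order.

After move 1 (R): R=RRRR U=WGWG F=GYGY D=YBYB B=WBWB
After move 2 (U): U=WWGG F=RRGY R=WBRR B=OOWB L=GYOO
After move 3 (U): U=GWGW F=WBGY R=OORR B=GYWB L=RROO
After move 4 (U): U=GGWW F=OOGY R=GYRR B=RRWB L=WBOO
After move 5 (F): F=GOYO U=GGOB R=WYWR D=RGYB L=WYOB
After move 6 (R): R=WWRY U=GOOO F=GGYB D=RWYR B=BRGB
Query 1: L[0] = W
Query 2: D[0] = R
Query 3: D[2] = Y
Query 4: R[2] = R
Query 5: R[3] = Y

Answer: W R Y R Y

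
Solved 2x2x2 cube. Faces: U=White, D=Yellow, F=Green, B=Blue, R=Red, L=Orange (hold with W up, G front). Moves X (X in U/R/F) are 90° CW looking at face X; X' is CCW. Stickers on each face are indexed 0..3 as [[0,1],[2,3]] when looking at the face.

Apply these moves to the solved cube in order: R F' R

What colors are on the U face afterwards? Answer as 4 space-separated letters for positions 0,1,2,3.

Answer: W Y R G

Derivation:
After move 1 (R): R=RRRR U=WGWG F=GYGY D=YBYB B=WBWB
After move 2 (F'): F=YYGG U=WGRR R=BRYR D=OOYB L=OGOW
After move 3 (R): R=YBRR U=WYRG F=YOGB D=OWYW B=RBGB
Query: U face = WYRG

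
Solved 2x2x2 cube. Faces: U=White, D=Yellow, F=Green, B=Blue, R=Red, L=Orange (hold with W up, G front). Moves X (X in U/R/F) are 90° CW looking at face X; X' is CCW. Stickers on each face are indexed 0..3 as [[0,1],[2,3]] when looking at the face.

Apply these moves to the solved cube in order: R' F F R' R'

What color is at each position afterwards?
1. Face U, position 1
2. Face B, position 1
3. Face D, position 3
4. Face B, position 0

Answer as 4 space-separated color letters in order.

Answer: W B Y G

Derivation:
After move 1 (R'): R=RRRR U=WBWB F=GWGW D=YGYG B=YBYB
After move 2 (F): F=GGWW U=WBOO R=WRBR D=RRYG L=OYOG
After move 3 (F): F=WGWG U=WBGY R=OROR D=BWYG L=OROR
After move 4 (R'): R=RROO U=WYGY F=WBWY D=BGYG B=GBWB
After move 5 (R'): R=RORO U=WWGG F=WYWY D=BBYY B=GBGB
Query 1: U[1] = W
Query 2: B[1] = B
Query 3: D[3] = Y
Query 4: B[0] = G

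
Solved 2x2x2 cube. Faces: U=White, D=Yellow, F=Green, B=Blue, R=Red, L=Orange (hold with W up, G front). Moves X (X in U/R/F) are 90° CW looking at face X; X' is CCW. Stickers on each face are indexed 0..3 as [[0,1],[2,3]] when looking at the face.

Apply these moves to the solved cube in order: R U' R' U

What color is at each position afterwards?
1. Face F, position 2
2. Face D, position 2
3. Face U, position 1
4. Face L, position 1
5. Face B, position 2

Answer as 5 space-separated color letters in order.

After move 1 (R): R=RRRR U=WGWG F=GYGY D=YBYB B=WBWB
After move 2 (U'): U=GGWW F=OOGY R=GYRR B=RRWB L=WBOO
After move 3 (R'): R=YRGR U=GWWR F=OGGW D=YOYY B=BRBB
After move 4 (U): U=WGRW F=YRGW R=BRGR B=WBBB L=OGOO
Query 1: F[2] = G
Query 2: D[2] = Y
Query 3: U[1] = G
Query 4: L[1] = G
Query 5: B[2] = B

Answer: G Y G G B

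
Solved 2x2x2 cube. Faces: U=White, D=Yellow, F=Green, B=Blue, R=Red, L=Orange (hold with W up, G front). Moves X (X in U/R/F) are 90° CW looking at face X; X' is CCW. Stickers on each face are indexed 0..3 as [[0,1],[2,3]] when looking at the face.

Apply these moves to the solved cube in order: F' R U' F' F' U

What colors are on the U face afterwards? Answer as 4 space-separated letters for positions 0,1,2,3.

Answer: B G O G

Derivation:
After move 1 (F'): F=GGGG U=WWRR R=YRYR D=OOYY L=OWOW
After move 2 (R): R=YYRR U=WGRG F=GOGY D=OBYB B=RBWB
After move 3 (U'): U=GGWR F=OWGY R=GORR B=YYWB L=RBOW
After move 4 (F'): F=WYOG U=GGGR R=BOOR D=BWYB L=RROW
After move 5 (F'): F=YGWO U=GGBO R=WOBR D=RWYB L=RROG
After move 6 (U): U=BGOG F=WOWO R=YYBR B=RRWB L=YGOG
Query: U face = BGOG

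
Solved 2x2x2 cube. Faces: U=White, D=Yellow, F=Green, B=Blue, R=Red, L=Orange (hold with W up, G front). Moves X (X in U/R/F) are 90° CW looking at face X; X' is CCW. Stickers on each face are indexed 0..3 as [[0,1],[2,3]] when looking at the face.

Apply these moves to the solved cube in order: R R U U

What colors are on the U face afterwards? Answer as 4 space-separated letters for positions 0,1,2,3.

Answer: Y W Y W

Derivation:
After move 1 (R): R=RRRR U=WGWG F=GYGY D=YBYB B=WBWB
After move 2 (R): R=RRRR U=WYWY F=GBGB D=YWYW B=GBGB
After move 3 (U): U=WWYY F=RRGB R=GBRR B=OOGB L=GBOO
After move 4 (U): U=YWYW F=GBGB R=OORR B=GBGB L=RROO
Query: U face = YWYW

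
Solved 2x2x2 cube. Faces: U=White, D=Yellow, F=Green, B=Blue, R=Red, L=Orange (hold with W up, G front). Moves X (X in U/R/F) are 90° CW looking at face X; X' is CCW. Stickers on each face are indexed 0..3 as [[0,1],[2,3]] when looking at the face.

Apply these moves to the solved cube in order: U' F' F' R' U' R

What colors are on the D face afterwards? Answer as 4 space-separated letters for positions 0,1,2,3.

After move 1 (U'): U=WWWW F=OOGG R=GGRR B=RRBB L=BBOO
After move 2 (F'): F=OGOG U=WWGR R=YGYR D=BOYY L=BWOW
After move 3 (F'): F=GGOO U=WWYY R=OGBR D=WWYY L=BROG
After move 4 (R'): R=GROB U=WBYR F=GWOY D=WGYO B=YRWB
After move 5 (U'): U=BRWY F=BROY R=GWOB B=GRWB L=YROG
After move 6 (R): R=OGBW U=BRWY F=BGOO D=WWYG B=YRRB
Query: D face = WWYG

Answer: W W Y G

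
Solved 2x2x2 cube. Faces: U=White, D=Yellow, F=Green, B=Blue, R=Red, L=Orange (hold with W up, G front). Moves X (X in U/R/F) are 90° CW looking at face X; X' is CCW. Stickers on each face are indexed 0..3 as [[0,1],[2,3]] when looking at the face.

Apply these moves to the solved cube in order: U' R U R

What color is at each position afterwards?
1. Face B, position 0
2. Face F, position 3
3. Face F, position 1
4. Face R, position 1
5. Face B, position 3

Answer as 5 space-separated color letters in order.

Answer: O R B W B

Derivation:
After move 1 (U'): U=WWWW F=OOGG R=GGRR B=RRBB L=BBOO
After move 2 (R): R=RGRG U=WOWG F=OYGY D=YBYR B=WRWB
After move 3 (U): U=WWGO F=RGGY R=WRRG B=BBWB L=OYOO
After move 4 (R): R=RWGR U=WGGY F=RBGR D=YWYB B=OBWB
Query 1: B[0] = O
Query 2: F[3] = R
Query 3: F[1] = B
Query 4: R[1] = W
Query 5: B[3] = B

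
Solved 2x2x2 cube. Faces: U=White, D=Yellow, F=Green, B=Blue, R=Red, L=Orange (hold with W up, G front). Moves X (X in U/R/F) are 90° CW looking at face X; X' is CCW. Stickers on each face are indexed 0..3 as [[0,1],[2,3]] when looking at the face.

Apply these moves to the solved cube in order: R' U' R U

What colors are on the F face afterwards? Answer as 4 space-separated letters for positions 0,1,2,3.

Answer: R G G G

Derivation:
After move 1 (R'): R=RRRR U=WBWB F=GWGW D=YGYG B=YBYB
After move 2 (U'): U=BBWW F=OOGW R=GWRR B=RRYB L=YBOO
After move 3 (R): R=RGRW U=BOWW F=OGGG D=YYYR B=WRBB
After move 4 (U): U=WBWO F=RGGG R=WRRW B=YBBB L=OGOO
Query: F face = RGGG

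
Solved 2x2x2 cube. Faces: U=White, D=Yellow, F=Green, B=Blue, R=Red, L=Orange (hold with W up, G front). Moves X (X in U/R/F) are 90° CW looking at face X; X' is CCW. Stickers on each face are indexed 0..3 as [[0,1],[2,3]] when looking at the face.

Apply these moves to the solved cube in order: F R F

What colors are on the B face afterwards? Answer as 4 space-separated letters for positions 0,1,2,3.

Answer: O B W B

Derivation:
After move 1 (F): F=GGGG U=WWOO R=WRWR D=RRYY L=OYOY
After move 2 (R): R=WWRR U=WGOG F=GRGY D=RBYB B=OBWB
After move 3 (F): F=GGYR U=WGYY R=OWGR D=RWYB L=OROB
Query: B face = OBWB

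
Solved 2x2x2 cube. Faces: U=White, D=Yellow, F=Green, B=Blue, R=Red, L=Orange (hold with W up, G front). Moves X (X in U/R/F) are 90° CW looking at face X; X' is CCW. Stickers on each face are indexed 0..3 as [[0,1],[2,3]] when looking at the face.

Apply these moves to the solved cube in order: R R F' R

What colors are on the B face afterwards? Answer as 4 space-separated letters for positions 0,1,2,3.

Answer: R B Y B

Derivation:
After move 1 (R): R=RRRR U=WGWG F=GYGY D=YBYB B=WBWB
After move 2 (R): R=RRRR U=WYWY F=GBGB D=YWYW B=GBGB
After move 3 (F'): F=BBGG U=WYRR R=WRYR D=OOYW L=OYOW
After move 4 (R): R=YWRR U=WBRG F=BOGW D=OGYG B=RBYB
Query: B face = RBYB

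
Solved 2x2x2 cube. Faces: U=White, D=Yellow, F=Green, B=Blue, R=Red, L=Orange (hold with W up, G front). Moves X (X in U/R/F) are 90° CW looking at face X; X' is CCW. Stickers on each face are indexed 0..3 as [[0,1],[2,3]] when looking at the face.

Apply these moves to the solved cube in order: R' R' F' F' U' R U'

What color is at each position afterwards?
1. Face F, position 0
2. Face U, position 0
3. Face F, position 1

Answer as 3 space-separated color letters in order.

Answer: G R B

Derivation:
After move 1 (R'): R=RRRR U=WBWB F=GWGW D=YGYG B=YBYB
After move 2 (R'): R=RRRR U=WYWY F=GBGB D=YWYW B=GBGB
After move 3 (F'): F=BBGG U=WYRR R=WRYR D=OOYW L=OYOW
After move 4 (F'): F=BGBG U=WYWY R=OROR D=YWYW L=OROR
After move 5 (U'): U=YYWW F=ORBG R=BGOR B=ORGB L=GBOR
After move 6 (R): R=OBRG U=YRWG F=OWBW D=YGYO B=WRYB
After move 7 (U'): U=RGYW F=GBBW R=OWRG B=OBYB L=WROR
Query 1: F[0] = G
Query 2: U[0] = R
Query 3: F[1] = B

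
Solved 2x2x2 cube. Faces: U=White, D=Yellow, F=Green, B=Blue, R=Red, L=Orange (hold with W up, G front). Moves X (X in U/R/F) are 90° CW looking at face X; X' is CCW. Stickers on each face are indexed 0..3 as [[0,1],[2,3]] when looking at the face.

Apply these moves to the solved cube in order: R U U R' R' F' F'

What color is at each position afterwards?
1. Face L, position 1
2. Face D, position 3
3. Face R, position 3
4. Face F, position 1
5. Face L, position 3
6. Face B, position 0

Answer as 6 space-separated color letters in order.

Answer: O W O G R Y

Derivation:
After move 1 (R): R=RRRR U=WGWG F=GYGY D=YBYB B=WBWB
After move 2 (U): U=WWGG F=RRGY R=WBRR B=OOWB L=GYOO
After move 3 (U): U=GWGW F=WBGY R=OORR B=GYWB L=RROO
After move 4 (R'): R=OROR U=GWGG F=WWGW D=YBYY B=BYBB
After move 5 (R'): R=RROO U=GBGB F=WWGG D=YWYW B=YYBB
After move 6 (F'): F=WGWG U=GBRO R=WRYO D=ROYW L=RBOG
After move 7 (F'): F=GGWW U=GBWY R=ORRO D=BGYW L=ROOR
Query 1: L[1] = O
Query 2: D[3] = W
Query 3: R[3] = O
Query 4: F[1] = G
Query 5: L[3] = R
Query 6: B[0] = Y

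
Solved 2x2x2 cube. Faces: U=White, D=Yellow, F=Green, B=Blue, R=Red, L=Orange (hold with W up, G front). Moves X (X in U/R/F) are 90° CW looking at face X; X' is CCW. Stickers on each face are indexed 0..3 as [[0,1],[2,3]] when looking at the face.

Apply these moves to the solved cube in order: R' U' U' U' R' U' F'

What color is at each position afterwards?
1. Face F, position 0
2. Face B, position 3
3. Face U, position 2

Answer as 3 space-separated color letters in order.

After move 1 (R'): R=RRRR U=WBWB F=GWGW D=YGYG B=YBYB
After move 2 (U'): U=BBWW F=OOGW R=GWRR B=RRYB L=YBOO
After move 3 (U'): U=BWBW F=YBGW R=OORR B=GWYB L=RROO
After move 4 (U'): U=WWBB F=RRGW R=YBRR B=OOYB L=GWOO
After move 5 (R'): R=BRYR U=WYBO F=RWGB D=YRYW B=GOGB
After move 6 (U'): U=YOWB F=GWGB R=RWYR B=BRGB L=GOOO
After move 7 (F'): F=WBGG U=YORY R=RWYR D=OOYW L=GBOW
Query 1: F[0] = W
Query 2: B[3] = B
Query 3: U[2] = R

Answer: W B R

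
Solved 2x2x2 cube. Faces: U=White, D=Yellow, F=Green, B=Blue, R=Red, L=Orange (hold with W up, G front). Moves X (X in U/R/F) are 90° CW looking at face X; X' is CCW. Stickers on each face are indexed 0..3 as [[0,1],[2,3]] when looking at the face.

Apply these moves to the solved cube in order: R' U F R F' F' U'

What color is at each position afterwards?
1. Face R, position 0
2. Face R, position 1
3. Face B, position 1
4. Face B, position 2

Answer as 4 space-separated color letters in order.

Answer: G W B W

Derivation:
After move 1 (R'): R=RRRR U=WBWB F=GWGW D=YGYG B=YBYB
After move 2 (U): U=WWBB F=RRGW R=YBRR B=OOYB L=GWOO
After move 3 (F): F=GRWR U=WWOW R=BBBR D=RYYG L=GYOG
After move 4 (R): R=BBRB U=WROR F=GYWG D=RYYO B=WOWB
After move 5 (F'): F=YGGW U=WRBR R=YBRB D=YGYO L=GROO
After move 6 (F'): F=GWYG U=WRYR R=GBYB D=ROYO L=GROB
After move 7 (U'): U=RRWY F=GRYG R=GWYB B=GBWB L=WOOB
Query 1: R[0] = G
Query 2: R[1] = W
Query 3: B[1] = B
Query 4: B[2] = W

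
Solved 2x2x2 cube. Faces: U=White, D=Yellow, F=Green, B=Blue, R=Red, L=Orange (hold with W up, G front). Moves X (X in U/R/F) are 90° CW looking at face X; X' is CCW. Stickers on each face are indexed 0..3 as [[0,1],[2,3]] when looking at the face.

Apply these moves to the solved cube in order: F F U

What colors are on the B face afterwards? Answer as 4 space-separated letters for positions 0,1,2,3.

After move 1 (F): F=GGGG U=WWOO R=WRWR D=RRYY L=OYOY
After move 2 (F): F=GGGG U=WWYY R=OROR D=WWYY L=OROR
After move 3 (U): U=YWYW F=ORGG R=BBOR B=ORBB L=GGOR
Query: B face = ORBB

Answer: O R B B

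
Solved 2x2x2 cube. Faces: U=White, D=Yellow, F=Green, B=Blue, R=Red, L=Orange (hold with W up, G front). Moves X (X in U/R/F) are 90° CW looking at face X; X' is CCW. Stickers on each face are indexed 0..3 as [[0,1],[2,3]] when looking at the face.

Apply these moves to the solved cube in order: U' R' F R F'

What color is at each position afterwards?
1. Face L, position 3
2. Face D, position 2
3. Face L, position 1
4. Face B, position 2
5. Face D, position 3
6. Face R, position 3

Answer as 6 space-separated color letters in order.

Answer: O Y W B Y R

Derivation:
After move 1 (U'): U=WWWW F=OOGG R=GGRR B=RRBB L=BBOO
After move 2 (R'): R=GRGR U=WBWR F=OWGW D=YOYG B=YRYB
After move 3 (F): F=GOWW U=WBOB R=WRRR D=GGYG L=BYOO
After move 4 (R): R=RWRR U=WOOW F=GGWG D=GYYY B=BRBB
After move 5 (F'): F=GGGW U=WORR R=YWGR D=YOYY L=BWOO
Query 1: L[3] = O
Query 2: D[2] = Y
Query 3: L[1] = W
Query 4: B[2] = B
Query 5: D[3] = Y
Query 6: R[3] = R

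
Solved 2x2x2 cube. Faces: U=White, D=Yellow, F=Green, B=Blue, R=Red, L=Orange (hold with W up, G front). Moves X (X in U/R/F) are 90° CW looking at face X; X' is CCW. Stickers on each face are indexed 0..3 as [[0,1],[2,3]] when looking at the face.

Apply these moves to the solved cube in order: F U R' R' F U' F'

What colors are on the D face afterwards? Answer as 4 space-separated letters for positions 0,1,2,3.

After move 1 (F): F=GGGG U=WWOO R=WRWR D=RRYY L=OYOY
After move 2 (U): U=OWOW F=WRGG R=BBWR B=OYBB L=GGOY
After move 3 (R'): R=BRBW U=OBOO F=WWGW D=RRYG B=YYRB
After move 4 (R'): R=RWBB U=OROY F=WBGO D=RWYW B=GYRB
After move 5 (F): F=GWOB U=ORYG R=OWYB D=BRYW L=GROW
After move 6 (U'): U=RGOY F=GROB R=GWYB B=OWRB L=GYOW
After move 7 (F'): F=RBGO U=RGGY R=RWBB D=YWYW L=GYOO
Query: D face = YWYW

Answer: Y W Y W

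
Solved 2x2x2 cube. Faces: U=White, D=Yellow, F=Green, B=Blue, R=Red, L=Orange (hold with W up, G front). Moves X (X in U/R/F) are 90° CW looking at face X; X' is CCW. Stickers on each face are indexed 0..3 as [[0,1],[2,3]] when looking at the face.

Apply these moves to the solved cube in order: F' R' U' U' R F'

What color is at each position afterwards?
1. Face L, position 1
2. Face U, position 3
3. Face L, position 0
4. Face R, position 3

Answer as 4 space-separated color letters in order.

Answer: R Y R W

Derivation:
After move 1 (F'): F=GGGG U=WWRR R=YRYR D=OOYY L=OWOW
After move 2 (R'): R=RRYY U=WBRB F=GWGR D=OGYG B=YBOB
After move 3 (U'): U=BBWR F=OWGR R=GWYY B=RROB L=YBOW
After move 4 (U'): U=BRBW F=YBGR R=OWYY B=GWOB L=RROW
After move 5 (R): R=YOYW U=BBBR F=YGGG D=OOYG B=WWRB
After move 6 (F'): F=GGYG U=BBYY R=OOOW D=RWYG L=RROB
Query 1: L[1] = R
Query 2: U[3] = Y
Query 3: L[0] = R
Query 4: R[3] = W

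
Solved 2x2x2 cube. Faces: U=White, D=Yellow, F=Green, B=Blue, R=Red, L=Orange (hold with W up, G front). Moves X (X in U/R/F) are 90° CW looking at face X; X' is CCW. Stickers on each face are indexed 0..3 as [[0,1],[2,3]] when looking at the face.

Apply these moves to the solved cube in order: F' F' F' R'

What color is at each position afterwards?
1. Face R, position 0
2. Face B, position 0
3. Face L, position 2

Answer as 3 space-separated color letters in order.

After move 1 (F'): F=GGGG U=WWRR R=YRYR D=OOYY L=OWOW
After move 2 (F'): F=GGGG U=WWYY R=OROR D=WWYY L=OROR
After move 3 (F'): F=GGGG U=WWOO R=WRWR D=RRYY L=OYOY
After move 4 (R'): R=RRWW U=WBOB F=GWGO D=RGYG B=YBRB
Query 1: R[0] = R
Query 2: B[0] = Y
Query 3: L[2] = O

Answer: R Y O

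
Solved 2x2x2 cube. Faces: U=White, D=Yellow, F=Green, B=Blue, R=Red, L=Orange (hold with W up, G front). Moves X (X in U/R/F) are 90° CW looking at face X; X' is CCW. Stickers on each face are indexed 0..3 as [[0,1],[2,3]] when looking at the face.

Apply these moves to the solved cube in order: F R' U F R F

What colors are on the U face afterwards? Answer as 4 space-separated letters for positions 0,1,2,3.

Answer: O R G R

Derivation:
After move 1 (F): F=GGGG U=WWOO R=WRWR D=RRYY L=OYOY
After move 2 (R'): R=RRWW U=WBOB F=GWGO D=RGYG B=YBRB
After move 3 (U): U=OWBB F=RRGO R=YBWW B=OYRB L=GWOY
After move 4 (F): F=GROR U=OWYW R=BBBW D=WYYG L=GROG
After move 5 (R): R=BBWB U=ORYR F=GYOG D=WRYO B=WYWB
After move 6 (F): F=OGGY U=ORGR R=YBRB D=WBYO L=GWOR
Query: U face = ORGR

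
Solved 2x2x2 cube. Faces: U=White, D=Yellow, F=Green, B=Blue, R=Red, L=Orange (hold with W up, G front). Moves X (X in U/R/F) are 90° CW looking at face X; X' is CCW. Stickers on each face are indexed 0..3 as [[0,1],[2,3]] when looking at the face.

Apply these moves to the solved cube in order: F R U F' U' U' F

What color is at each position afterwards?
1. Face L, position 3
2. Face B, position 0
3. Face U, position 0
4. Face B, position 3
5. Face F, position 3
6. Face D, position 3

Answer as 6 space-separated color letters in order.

Answer: Y W R B Y B

Derivation:
After move 1 (F): F=GGGG U=WWOO R=WRWR D=RRYY L=OYOY
After move 2 (R): R=WWRR U=WGOG F=GRGY D=RBYB B=OBWB
After move 3 (U): U=OWGG F=WWGY R=OBRR B=OYWB L=GROY
After move 4 (F'): F=WYWG U=OWOR R=BBRR D=RYYB L=GGOG
After move 5 (U'): U=WROO F=GGWG R=WYRR B=BBWB L=OYOG
After move 6 (U'): U=ROWO F=OYWG R=GGRR B=WYWB L=BBOG
After move 7 (F): F=WOGY U=ROGB R=WGOR D=RGYB L=BROY
Query 1: L[3] = Y
Query 2: B[0] = W
Query 3: U[0] = R
Query 4: B[3] = B
Query 5: F[3] = Y
Query 6: D[3] = B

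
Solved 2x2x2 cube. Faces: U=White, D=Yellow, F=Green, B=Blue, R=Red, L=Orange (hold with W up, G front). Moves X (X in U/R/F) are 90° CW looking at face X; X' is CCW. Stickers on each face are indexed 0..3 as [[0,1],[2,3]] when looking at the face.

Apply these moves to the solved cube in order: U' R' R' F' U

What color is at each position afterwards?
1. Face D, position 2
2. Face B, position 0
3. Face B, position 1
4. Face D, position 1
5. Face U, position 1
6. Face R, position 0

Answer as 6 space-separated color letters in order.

After move 1 (U'): U=WWWW F=OOGG R=GGRR B=RRBB L=BBOO
After move 2 (R'): R=GRGR U=WBWR F=OWGW D=YOYG B=YRYB
After move 3 (R'): R=RRGG U=WYWY F=OBGR D=YWYW B=GROB
After move 4 (F'): F=BROG U=WYRG R=WRYG D=BOYW L=BYOW
After move 5 (U): U=RWGY F=WROG R=GRYG B=BYOB L=BROW
Query 1: D[2] = Y
Query 2: B[0] = B
Query 3: B[1] = Y
Query 4: D[1] = O
Query 5: U[1] = W
Query 6: R[0] = G

Answer: Y B Y O W G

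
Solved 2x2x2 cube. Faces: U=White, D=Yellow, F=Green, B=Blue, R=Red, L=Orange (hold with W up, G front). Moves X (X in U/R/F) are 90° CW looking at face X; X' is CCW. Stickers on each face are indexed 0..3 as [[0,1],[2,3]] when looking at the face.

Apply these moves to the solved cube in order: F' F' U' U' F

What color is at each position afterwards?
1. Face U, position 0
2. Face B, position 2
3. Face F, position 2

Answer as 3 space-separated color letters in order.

After move 1 (F'): F=GGGG U=WWRR R=YRYR D=OOYY L=OWOW
After move 2 (F'): F=GGGG U=WWYY R=OROR D=WWYY L=OROR
After move 3 (U'): U=WYWY F=ORGG R=GGOR B=ORBB L=BBOR
After move 4 (U'): U=YYWW F=BBGG R=OROR B=GGBB L=OROR
After move 5 (F): F=GBGB U=YYRR R=WRWR D=OOYY L=OWOW
Query 1: U[0] = Y
Query 2: B[2] = B
Query 3: F[2] = G

Answer: Y B G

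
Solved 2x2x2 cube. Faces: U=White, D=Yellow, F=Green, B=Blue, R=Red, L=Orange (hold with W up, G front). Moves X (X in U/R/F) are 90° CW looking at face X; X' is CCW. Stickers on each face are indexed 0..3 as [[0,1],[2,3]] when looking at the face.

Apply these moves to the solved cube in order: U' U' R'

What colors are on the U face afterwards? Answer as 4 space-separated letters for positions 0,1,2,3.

After move 1 (U'): U=WWWW F=OOGG R=GGRR B=RRBB L=BBOO
After move 2 (U'): U=WWWW F=BBGG R=OORR B=GGBB L=RROO
After move 3 (R'): R=OROR U=WBWG F=BWGW D=YBYG B=YGYB
Query: U face = WBWG

Answer: W B W G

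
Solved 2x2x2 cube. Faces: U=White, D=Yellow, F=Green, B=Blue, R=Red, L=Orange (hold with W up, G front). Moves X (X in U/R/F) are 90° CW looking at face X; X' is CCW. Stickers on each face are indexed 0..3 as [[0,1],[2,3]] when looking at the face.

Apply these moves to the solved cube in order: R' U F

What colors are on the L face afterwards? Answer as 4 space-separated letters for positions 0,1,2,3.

After move 1 (R'): R=RRRR U=WBWB F=GWGW D=YGYG B=YBYB
After move 2 (U): U=WWBB F=RRGW R=YBRR B=OOYB L=GWOO
After move 3 (F): F=GRWR U=WWOW R=BBBR D=RYYG L=GYOG
Query: L face = GYOG

Answer: G Y O G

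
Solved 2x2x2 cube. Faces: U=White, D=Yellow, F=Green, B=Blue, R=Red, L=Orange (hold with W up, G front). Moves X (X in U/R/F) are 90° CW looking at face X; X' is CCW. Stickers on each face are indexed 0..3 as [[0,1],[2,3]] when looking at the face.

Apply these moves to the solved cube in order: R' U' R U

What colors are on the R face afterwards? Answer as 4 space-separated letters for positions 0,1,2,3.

Answer: W R R W

Derivation:
After move 1 (R'): R=RRRR U=WBWB F=GWGW D=YGYG B=YBYB
After move 2 (U'): U=BBWW F=OOGW R=GWRR B=RRYB L=YBOO
After move 3 (R): R=RGRW U=BOWW F=OGGG D=YYYR B=WRBB
After move 4 (U): U=WBWO F=RGGG R=WRRW B=YBBB L=OGOO
Query: R face = WRRW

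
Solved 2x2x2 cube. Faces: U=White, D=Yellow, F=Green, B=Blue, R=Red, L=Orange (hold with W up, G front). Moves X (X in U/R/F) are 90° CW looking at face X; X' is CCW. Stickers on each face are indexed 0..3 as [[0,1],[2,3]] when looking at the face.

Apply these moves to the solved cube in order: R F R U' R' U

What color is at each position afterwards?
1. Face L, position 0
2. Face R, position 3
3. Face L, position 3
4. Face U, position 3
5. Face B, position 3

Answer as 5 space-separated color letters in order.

After move 1 (R): R=RRRR U=WGWG F=GYGY D=YBYB B=WBWB
After move 2 (F): F=GGYY U=WGOO R=WRGR D=RRYB L=OYOB
After move 3 (R): R=GWRR U=WGOY F=GRYB D=RWYW B=OBGB
After move 4 (U'): U=GYWO F=OYYB R=GRRR B=GWGB L=OBOB
After move 5 (R'): R=RRGR U=GGWG F=OYYO D=RYYB B=WWWB
After move 6 (U): U=WGGG F=RRYO R=WWGR B=OBWB L=OYOB
Query 1: L[0] = O
Query 2: R[3] = R
Query 3: L[3] = B
Query 4: U[3] = G
Query 5: B[3] = B

Answer: O R B G B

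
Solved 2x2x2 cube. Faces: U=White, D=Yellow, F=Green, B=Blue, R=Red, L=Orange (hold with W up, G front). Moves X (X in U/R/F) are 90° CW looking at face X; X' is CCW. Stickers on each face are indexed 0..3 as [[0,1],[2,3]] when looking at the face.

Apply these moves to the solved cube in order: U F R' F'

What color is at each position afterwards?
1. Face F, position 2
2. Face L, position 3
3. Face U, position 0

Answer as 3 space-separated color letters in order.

After move 1 (U): U=WWWW F=RRGG R=BBRR B=OOBB L=GGOO
After move 2 (F): F=GRGR U=WWOG R=WBWR D=RBYY L=GYOY
After move 3 (R'): R=BRWW U=WBOO F=GWGG D=RRYR B=YOBB
After move 4 (F'): F=WGGG U=WBBW R=RRRW D=YYYR L=GOOO
Query 1: F[2] = G
Query 2: L[3] = O
Query 3: U[0] = W

Answer: G O W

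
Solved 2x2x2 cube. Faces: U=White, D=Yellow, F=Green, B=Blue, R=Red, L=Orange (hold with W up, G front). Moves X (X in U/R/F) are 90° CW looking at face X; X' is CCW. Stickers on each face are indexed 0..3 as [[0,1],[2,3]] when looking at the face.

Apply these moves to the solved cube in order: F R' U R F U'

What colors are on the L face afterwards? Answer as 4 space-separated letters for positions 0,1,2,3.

Answer: B Y O R

Derivation:
After move 1 (F): F=GGGG U=WWOO R=WRWR D=RRYY L=OYOY
After move 2 (R'): R=RRWW U=WBOB F=GWGO D=RGYG B=YBRB
After move 3 (U): U=OWBB F=RRGO R=YBWW B=OYRB L=GWOY
After move 4 (R): R=WYWB U=ORBO F=RGGG D=RRYO B=BYWB
After move 5 (F): F=GRGG U=ORYW R=BYOB D=WWYO L=GROR
After move 6 (U'): U=RWOY F=GRGG R=GROB B=BYWB L=BYOR
Query: L face = BYOR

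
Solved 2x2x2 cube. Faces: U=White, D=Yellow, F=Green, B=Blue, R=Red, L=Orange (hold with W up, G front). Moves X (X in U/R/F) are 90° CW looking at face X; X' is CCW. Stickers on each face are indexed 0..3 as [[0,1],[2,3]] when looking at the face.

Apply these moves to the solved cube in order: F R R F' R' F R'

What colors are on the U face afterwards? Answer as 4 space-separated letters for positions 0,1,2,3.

Answer: W Y O O

Derivation:
After move 1 (F): F=GGGG U=WWOO R=WRWR D=RRYY L=OYOY
After move 2 (R): R=WWRR U=WGOG F=GRGY D=RBYB B=OBWB
After move 3 (R): R=RWRW U=WROY F=GBGB D=RWYO B=GBGB
After move 4 (F'): F=BBGG U=WRRR R=WWRW D=YYYO L=OYOO
After move 5 (R'): R=WWWR U=WGRG F=BRGR D=YBYG B=OBYB
After move 6 (F): F=GBRR U=WGOY R=RWGR D=WWYG L=OYOB
After move 7 (R'): R=WRRG U=WYOO F=GGRY D=WBYR B=GBWB
Query: U face = WYOO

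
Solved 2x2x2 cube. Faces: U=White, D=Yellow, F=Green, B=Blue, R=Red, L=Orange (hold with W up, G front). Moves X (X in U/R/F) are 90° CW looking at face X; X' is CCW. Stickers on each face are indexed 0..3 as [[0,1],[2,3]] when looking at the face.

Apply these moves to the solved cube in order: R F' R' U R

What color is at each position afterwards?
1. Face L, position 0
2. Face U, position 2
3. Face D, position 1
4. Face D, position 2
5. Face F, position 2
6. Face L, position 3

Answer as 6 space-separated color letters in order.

After move 1 (R): R=RRRR U=WGWG F=GYGY D=YBYB B=WBWB
After move 2 (F'): F=YYGG U=WGRR R=BRYR D=OOYB L=OGOW
After move 3 (R'): R=RRBY U=WWRW F=YGGR D=OYYG B=BBOB
After move 4 (U): U=RWWW F=RRGR R=BBBY B=OGOB L=YGOW
After move 5 (R): R=BBYB U=RRWR F=RYGG D=OOYO B=WGWB
Query 1: L[0] = Y
Query 2: U[2] = W
Query 3: D[1] = O
Query 4: D[2] = Y
Query 5: F[2] = G
Query 6: L[3] = W

Answer: Y W O Y G W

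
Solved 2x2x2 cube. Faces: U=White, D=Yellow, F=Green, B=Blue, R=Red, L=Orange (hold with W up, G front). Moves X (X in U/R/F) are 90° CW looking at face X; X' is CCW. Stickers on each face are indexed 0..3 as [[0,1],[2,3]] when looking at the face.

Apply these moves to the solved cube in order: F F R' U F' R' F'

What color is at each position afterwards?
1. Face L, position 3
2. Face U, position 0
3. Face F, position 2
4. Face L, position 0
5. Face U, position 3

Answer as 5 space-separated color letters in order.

Answer: Y Y R G G

Derivation:
After move 1 (F): F=GGGG U=WWOO R=WRWR D=RRYY L=OYOY
After move 2 (F): F=GGGG U=WWYY R=OROR D=WWYY L=OROR
After move 3 (R'): R=RROO U=WBYB F=GWGY D=WGYG B=YBWB
After move 4 (U): U=YWBB F=RRGY R=YBOO B=ORWB L=GWOR
After move 5 (F'): F=RYRG U=YWYO R=GBWO D=WRYG L=GBOB
After move 6 (R'): R=BOGW U=YWYO F=RWRO D=WYYG B=GRRB
After move 7 (F'): F=WORR U=YWBG R=YOWW D=BBYG L=GOOY
Query 1: L[3] = Y
Query 2: U[0] = Y
Query 3: F[2] = R
Query 4: L[0] = G
Query 5: U[3] = G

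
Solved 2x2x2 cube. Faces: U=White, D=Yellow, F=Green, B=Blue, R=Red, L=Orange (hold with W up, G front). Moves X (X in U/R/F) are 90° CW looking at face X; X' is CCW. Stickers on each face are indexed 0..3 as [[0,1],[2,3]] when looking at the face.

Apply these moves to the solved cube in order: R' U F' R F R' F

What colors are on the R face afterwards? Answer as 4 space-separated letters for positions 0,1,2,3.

After move 1 (R'): R=RRRR U=WBWB F=GWGW D=YGYG B=YBYB
After move 2 (U): U=WWBB F=RRGW R=YBRR B=OOYB L=GWOO
After move 3 (F'): F=RWRG U=WWYR R=GBYR D=WOYG L=GBOB
After move 4 (R): R=YGRB U=WWYG F=RORG D=WYYO B=ROWB
After move 5 (F): F=RRGO U=WWBB R=YGGB D=RYYO L=GWOY
After move 6 (R'): R=GBYG U=WWBR F=RWGB D=RRYO B=OOYB
After move 7 (F): F=GRBW U=WWYW R=BBRG D=YGYO L=GROR
Query: R face = BBRG

Answer: B B R G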